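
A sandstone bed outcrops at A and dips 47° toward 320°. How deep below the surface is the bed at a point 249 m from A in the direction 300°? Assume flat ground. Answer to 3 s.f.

The hole lies 20° from the dip direction, so the down-dip offset is 249 × cos 20° = 233.98 m.
Depth = down-dip offset × tan(dip) = 233.98 × tan 47° = 233.98 × 1.0724
Depth = 250.92 m

251 m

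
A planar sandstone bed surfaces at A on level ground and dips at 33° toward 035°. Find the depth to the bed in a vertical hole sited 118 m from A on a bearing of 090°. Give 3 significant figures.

44.0 m

The hole lies 55° from the dip direction, so the down-dip offset is 118 × cos 55° = 67.68 m.
Depth = down-dip offset × tan(dip) = 67.68 × tan 33° = 67.68 × 0.6494
Depth = 43.95 m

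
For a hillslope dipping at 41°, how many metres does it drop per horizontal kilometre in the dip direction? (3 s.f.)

drop per km = 1000 × tan 41° = 1000 × 0.8693

869 m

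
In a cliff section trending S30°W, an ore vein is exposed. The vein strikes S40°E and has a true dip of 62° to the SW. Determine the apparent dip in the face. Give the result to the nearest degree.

Angle between strike (S40°E) and section (S30°W): β = 70°.
tan(apparent dip) = tan 62° · sin 70° = 1.7673
apparent dip = arctan 1.7673 = 60.50°

60°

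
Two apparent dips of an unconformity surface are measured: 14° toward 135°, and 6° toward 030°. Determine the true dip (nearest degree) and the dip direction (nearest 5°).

true dip 17°, dip direction 100°

Represent each trace as a vector plunging at its apparent dip toward its trend (east-north-up frame): v₁ = (0.686, -0.686, -0.242), v₂ = (0.497, 0.861, -0.105).
The plane normal is n = v₁ × v₂ ∝ (0.280, -0.049, 0.932).
tan δ = √(n_x²+n_y²)/n_z = 0.284/0.932, so δ = 17.0°.
The horizontal component of n points toward azimuth atan2(n_x, n_y) = 100°, the dip direction.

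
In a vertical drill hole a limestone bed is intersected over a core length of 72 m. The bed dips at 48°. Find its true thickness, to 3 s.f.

48.2 m

True thickness t = h · cos(dip) = 72 × cos 48°
t = 72 × 0.6691 = 48.177 m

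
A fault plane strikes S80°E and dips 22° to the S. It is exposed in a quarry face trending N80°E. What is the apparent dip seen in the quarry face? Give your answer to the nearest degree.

The section lies 20° from the strike.
tan(apparent dip) = tan 22° · sin 20° = 0.1382
α = arctan(0.1382) = 7.87°

8°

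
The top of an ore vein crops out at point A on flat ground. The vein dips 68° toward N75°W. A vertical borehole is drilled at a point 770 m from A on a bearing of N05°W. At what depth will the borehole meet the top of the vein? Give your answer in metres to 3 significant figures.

The hole lies 70° from the dip direction, so the down-dip offset is 770 × cos 70° = 263.36 m.
Depth = down-dip offset × tan(dip) = 263.36 × tan 68° = 263.36 × 2.4751
Depth = 651.83 m

652 m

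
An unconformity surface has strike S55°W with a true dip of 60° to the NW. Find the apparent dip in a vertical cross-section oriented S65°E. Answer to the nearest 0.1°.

Angle between strike (S55°W) and section (S65°E): β = 60°.
tan(apparent dip) = tan 60° · sin 60° = 1.5000
α = arctan(1.5000) = 56.31°

56.3°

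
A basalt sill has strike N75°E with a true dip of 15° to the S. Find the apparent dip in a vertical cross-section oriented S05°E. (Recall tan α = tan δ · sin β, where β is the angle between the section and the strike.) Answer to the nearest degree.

The section lies 80° from the strike.
tan α = tan 15° × sin 80° = 0.2679 × 0.9848 = 0.2639
α = arctan(0.2639) = 14.78°

15°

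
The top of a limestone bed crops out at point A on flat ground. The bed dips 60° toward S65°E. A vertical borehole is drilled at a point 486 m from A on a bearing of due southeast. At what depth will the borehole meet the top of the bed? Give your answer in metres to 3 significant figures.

The hole lies 20° from the dip direction, so the down-dip offset is 486 × cos 20° = 456.69 m.
Depth = down-dip offset × tan(dip) = 456.69 × tan 60° = 456.69 × 1.7321
Depth = 791.01 m

791 m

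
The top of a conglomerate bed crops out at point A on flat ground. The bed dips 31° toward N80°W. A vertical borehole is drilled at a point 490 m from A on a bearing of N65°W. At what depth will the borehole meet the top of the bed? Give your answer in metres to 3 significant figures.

284 m

The hole lies 15° from the dip direction, so the down-dip offset is 490 × cos 15° = 473.30 m.
Depth = down-dip offset × tan(dip) = 473.30 × tan 31° = 473.30 × 0.6009
Depth = 284.39 m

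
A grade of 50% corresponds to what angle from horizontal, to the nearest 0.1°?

26.6°

tan θ = 50/100 = 0.5000
θ = arctan(0.5000) = 26.57°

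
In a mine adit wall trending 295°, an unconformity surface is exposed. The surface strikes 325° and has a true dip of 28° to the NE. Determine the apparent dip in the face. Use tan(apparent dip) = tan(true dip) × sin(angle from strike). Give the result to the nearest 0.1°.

The section lies 30° from the strike.
tan α = tan 28° × sin 30° = 0.5317 × 0.5000 = 0.2659
α = arctan(0.2659) = 14.89°

14.9°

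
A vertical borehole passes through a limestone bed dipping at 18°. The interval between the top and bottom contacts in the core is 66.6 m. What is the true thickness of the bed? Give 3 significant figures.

True thickness t = h · cos(dip) = 66.6 × cos 18°
t = 66.6 × 0.9511 = 63.340 m

63.3 m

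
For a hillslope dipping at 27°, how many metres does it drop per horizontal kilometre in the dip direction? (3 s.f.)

510 m

drop per km = 1000 × tan 27° = 1000 × 0.5095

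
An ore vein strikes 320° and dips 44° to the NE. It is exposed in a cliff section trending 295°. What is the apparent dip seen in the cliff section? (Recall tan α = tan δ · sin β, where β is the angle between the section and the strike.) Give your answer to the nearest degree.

22°

The section lies 25° from the strike.
tan α = tan 44° × sin 25° = 0.9657 × 0.4226 = 0.4081
α = arctan(0.4081) = 22.20°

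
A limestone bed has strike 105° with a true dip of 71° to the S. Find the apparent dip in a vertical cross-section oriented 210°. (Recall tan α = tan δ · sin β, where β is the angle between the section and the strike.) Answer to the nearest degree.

70°

The strike is 105° and the section trends 210°; the acute angle between them is β = 75°.
tan α = tan 71° × sin 75° = 2.9042 × 0.9659 = 2.8053
apparent dip = arctan 2.8053 = 70.38°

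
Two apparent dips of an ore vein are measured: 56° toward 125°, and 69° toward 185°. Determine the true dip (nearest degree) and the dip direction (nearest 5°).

Represent each trace as a vector plunging at its apparent dip toward its trend (east-north-up frame): v₁ = (0.458, -0.321, -0.829), v₂ = (-0.031, -0.357, -0.934).
n = v₁ × v₂ = (-0.003, -0.454, 0.174) (taken with n_z > 0).
Dip δ = arctan(|n_h|/n_z) = arctan(0.454/0.174) = 69.1°.
Dip direction = atan2(-0.003, -0.454) = 180° (azimuth of n's horizontal projection).

true dip 69°, dip direction 180°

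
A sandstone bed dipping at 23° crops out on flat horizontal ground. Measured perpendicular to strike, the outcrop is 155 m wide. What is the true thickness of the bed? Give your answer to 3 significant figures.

True thickness t = w · sin(dip) = 155 × sin 23°
t = 155 × 0.3907 = 60.563 m

60.6 m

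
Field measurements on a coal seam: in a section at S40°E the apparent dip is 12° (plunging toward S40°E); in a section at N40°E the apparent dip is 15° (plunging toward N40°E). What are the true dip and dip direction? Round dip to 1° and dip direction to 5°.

true dip 21°, dip direction 085°

The two traces are lines in the plane: v₁ = (sin 140°·cos 12°, cos 140°·cos 12°, −sin 12°), v₂ = (sin 40°·cos 15°, cos 40°·cos 15°, −sin 15°).
n = v₁ × v₂ = (0.348, 0.034, 0.930) (taken with n_z > 0).
True dip = arccos(n_z / |n|) = arccos(0.9362) = 20.6°.
The horizontal component of n points toward azimuth atan2(n_x, n_y) = 84°, the dip direction.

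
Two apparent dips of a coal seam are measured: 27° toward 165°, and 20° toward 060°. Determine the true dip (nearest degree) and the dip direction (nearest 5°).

true dip 36°, dip direction 120°

The two traces are lines in the plane: v₁ = (sin 165°·cos 27°, cos 165°·cos 27°, −sin 27°), v₂ = (sin 60°·cos 20°, cos 60°·cos 20°, −sin 20°).
Cross product v₁ × v₂ gives the pole to the plane: n ∝ (0.508, -0.291, 0.809).
True dip = arccos(n_z / |n|) = arccos(0.8103) = 35.9°.
Dip direction = atan2(0.508, -0.291) = 120° (azimuth of n's horizontal projection).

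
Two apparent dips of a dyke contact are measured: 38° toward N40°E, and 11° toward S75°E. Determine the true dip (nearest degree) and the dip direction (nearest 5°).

true dip 39°, dip direction 030°

Each apparent-dip line lies in the plane. As unit vectors (x east, y north, z up), v₁ plunges 38°→N40°E and v₂ plunges 11°→S75°E.
n = v₁ × v₂ = (0.272, 0.487, 0.701) (taken with n_z > 0).
Dip δ = arctan(|n_h|/n_z) = arctan(0.558/0.701) = 38.5°.
The horizontal component of n points toward azimuth atan2(n_x, n_y) = 29°, the dip direction.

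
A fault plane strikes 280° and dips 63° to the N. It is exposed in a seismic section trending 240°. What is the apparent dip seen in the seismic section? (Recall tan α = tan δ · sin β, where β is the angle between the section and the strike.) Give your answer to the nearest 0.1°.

51.6°

The strike is 280° and the section trends 240°; the acute angle between them is β = 40°.
tan(apparent dip) = tan 63° · sin 40° = 1.2615
α = arctan(1.2615) = 51.60°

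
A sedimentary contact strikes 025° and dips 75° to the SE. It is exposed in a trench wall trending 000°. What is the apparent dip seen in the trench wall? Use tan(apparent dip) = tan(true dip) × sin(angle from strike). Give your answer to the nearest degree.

58°

Angle between strike (025°) and section (000°): β = 25°.
tan(apparent dip) = tan 75° · sin 25° = 1.5772
α = arctan(1.5772) = 57.62°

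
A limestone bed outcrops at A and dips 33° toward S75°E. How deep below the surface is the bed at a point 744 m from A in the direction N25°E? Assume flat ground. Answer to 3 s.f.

83.9 m

The hole lies 80° from the dip direction, so the down-dip offset is 744 × cos 80° = 129.19 m.
Depth = down-dip offset × tan(dip) = 129.19 × tan 33° = 129.19 × 0.6494
Depth = 83.90 m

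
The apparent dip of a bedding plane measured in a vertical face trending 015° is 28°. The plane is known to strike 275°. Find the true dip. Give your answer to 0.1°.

28.4°

The section is 80° from the strike.
tan(true dip) = tan 28° / sin 80° = 0.5399
δ = arctan(0.5399) = 28.37°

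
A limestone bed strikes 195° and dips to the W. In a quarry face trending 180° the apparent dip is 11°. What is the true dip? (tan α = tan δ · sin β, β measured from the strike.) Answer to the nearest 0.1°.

The section is 15° from the strike.
tan δ = tan α / sin β = tan 11° / sin 15° = 0.1944 / 0.2588 = 0.7510
δ = arctan(0.7510) = 36.91°

36.9°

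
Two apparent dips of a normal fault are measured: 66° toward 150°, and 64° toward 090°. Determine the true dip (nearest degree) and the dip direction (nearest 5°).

true dip 68°, dip direction 125°

Represent each trace as a vector plunging at its apparent dip toward its trend (east-north-up frame): v₁ = (0.203, -0.352, -0.914), v₂ = (0.438, 0.000, -0.899).
n = v₁ × v₂ = (0.317, -0.218, 0.154) (taken with n_z > 0).
True dip = arccos(n_z / |n|) = arccos(0.3729) = 68.1°.
Dip direction = atan2(0.317, -0.218) = 125° (azimuth of n's horizontal projection).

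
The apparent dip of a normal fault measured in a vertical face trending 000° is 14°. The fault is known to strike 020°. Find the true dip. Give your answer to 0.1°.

The section is 20° from the strike.
tan δ = tan α / sin β = tan 14° / sin 20° = 0.2493 / 0.3420 = 0.7290
δ = arctan(0.7290) = 36.09°

36.1°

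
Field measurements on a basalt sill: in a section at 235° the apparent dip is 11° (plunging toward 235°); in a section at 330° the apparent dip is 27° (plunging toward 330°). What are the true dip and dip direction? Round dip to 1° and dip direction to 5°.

Represent each trace as a vector plunging at its apparent dip toward its trend (east-north-up frame): v₁ = (-0.804, -0.563, -0.191), v₂ = (-0.446, 0.772, -0.454).
n = v₁ × v₂ = (-0.403, 0.280, 0.871) (taken with n_z > 0).
True dip = arccos(n_z / |n|) = arccos(0.8714) = 29.4°.
Dip direction = azimuth of (n_x, n_y) = atan2(-0.403, 0.280) = 305°.

true dip 29°, dip direction 305°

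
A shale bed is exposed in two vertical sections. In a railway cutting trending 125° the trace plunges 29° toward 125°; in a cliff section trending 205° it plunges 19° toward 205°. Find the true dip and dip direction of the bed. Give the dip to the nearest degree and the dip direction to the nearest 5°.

true dip 31°, dip direction 150°

Represent each trace as a vector plunging at its apparent dip toward its trend (east-north-up frame): v₁ = (0.716, -0.502, -0.485), v₂ = (-0.400, -0.857, -0.326).
The plane normal is n = v₁ × v₂ ∝ (0.252, -0.427, 0.814).
tan δ = √(n_x²+n_y²)/n_z = 0.496/0.814, so δ = 31.3°.
Dip direction = azimuth of (n_x, n_y) = atan2(0.252, -0.427) = 149°.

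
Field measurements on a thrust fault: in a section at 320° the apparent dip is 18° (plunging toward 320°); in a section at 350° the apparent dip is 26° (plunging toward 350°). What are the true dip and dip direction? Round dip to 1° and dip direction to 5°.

Each apparent-dip line lies in the plane. As unit vectors (x east, y north, z up), v₁ plunges 18°→320° and v₂ plunges 26°→350°.
n = v₁ × v₂ = (0.046, 0.220, 0.427) (taken with n_z > 0).
True dip = arccos(n_z / |n|) = arccos(0.8853) = 27.7°.
Dip direction = atan2(0.046, 0.220) = 12° (azimuth of n's horizontal projection).

true dip 28°, dip direction 010°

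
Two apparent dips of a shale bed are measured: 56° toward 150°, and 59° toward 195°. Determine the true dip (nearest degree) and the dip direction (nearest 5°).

true dip 60°, dip direction 180°

Each apparent-dip line lies in the plane. As unit vectors (x east, y north, z up), v₁ plunges 56°→150° and v₂ plunges 59°→195°.
Cross product v₁ × v₂ gives the pole to the plane: n ∝ (-0.003, -0.350, 0.204).
tan δ = √(n_x²+n_y²)/n_z = 0.350/0.204, so δ = 59.8°.
Dip direction = atan2(-0.003, -0.350) = 180° (azimuth of n's horizontal projection).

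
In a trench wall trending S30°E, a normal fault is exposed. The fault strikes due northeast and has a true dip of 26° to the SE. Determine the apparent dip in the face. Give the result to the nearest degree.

The section lies 75° from the strike.
tan(apparent dip) = tan 26° · sin 75° = 0.4711
α = arctan(0.4711) = 25.23°

25°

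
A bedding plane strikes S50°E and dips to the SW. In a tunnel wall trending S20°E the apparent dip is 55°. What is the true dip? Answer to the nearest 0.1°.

70.7°

β = acute angle between strike S50°E and section S20°E = 30°.
tan δ = tan α / sin β = tan 55° / sin 30° = 1.4281 / 0.5000 = 2.8563
δ = arctan(2.8563) = 70.70°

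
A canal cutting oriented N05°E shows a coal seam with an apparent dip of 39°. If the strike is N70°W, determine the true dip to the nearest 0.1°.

40.0°

The section is 75° from the strike.
tan(true dip) = tan 39° / sin 75° = 0.8384
true dip = arctan 0.8384 = 39.97°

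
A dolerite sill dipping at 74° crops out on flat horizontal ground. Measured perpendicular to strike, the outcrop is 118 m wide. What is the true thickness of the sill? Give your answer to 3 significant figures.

113 m

True thickness t = w · sin(dip) = 118 × sin 74°
t = 118 × 0.9613 = 113.429 m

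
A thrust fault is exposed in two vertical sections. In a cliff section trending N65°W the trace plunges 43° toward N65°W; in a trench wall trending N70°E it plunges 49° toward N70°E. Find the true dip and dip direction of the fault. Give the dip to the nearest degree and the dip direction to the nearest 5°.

true dip 70°, dip direction 005°

Represent each trace as a vector plunging at its apparent dip toward its trend (east-north-up frame): v₁ = (-0.663, 0.309, -0.682), v₂ = (0.616, 0.224, -0.755).
n = v₁ × v₂ = (0.080, 0.921, 0.339) (taken with n_z > 0).
tan δ = √(n_x²+n_y²)/n_z = 0.924/0.339, so δ = 69.8°.
Dip direction = azimuth of (n_x, n_y) = atan2(0.080, 0.921) = 5°.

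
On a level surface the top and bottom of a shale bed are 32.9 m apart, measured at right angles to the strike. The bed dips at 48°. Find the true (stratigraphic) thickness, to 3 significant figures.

24.4 m

True thickness t = w · sin(dip) = 32.9 × sin 48°
t = 32.9 × 0.7431 = 24.449 m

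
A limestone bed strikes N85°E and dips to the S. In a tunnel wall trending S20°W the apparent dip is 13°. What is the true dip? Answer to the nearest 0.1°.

14.3°

The section is 65° from the strike.
tan δ = tan α / sin β = tan 13° / sin 65° = 0.2309 / 0.9063 = 0.2547
true dip = arctan 0.2547 = 14.29°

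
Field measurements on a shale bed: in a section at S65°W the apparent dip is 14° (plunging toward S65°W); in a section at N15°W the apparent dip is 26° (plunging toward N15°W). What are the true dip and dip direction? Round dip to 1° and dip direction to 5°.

Represent each trace as a vector plunging at its apparent dip toward its trend (east-north-up frame): v₁ = (-0.879, -0.410, -0.242), v₂ = (-0.233, 0.868, -0.438).
The plane normal is n = v₁ × v₂ ∝ (-0.390, 0.329, 0.859).
True dip = arccos(n_z / |n|) = arccos(0.8597) = 30.7°.
The horizontal component of n points toward azimuth atan2(n_x, n_y) = 310°, the dip direction.

true dip 31°, dip direction 310°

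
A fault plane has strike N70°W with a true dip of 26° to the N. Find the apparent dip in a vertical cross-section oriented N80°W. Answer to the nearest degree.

5°

The section lies 10° from the strike.
tan α = tan 26° × sin 10° = 0.4877 × 0.1736 = 0.0847
α = arctan(0.0847) = 4.84°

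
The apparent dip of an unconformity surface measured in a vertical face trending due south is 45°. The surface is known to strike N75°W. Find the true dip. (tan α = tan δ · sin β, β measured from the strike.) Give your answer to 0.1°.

The section is 75° from the strike.
tan(true dip) = tan 45° / sin 75° = 1.0353
true dip = arctan 1.0353 = 45.99°

46.0°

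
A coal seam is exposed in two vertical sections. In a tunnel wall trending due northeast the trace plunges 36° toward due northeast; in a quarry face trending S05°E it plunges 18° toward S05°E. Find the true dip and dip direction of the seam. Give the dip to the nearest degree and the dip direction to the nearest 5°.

true dip 52°, dip direction 100°

Each apparent-dip line lies in the plane. As unit vectors (x east, y north, z up), v₁ plunges 36°→due northeast and v₂ plunges 18°→S05°E.
The plane normal is n = v₁ × v₂ ∝ (0.734, -0.128, 0.589).
Dip δ = arctan(|n_h|/n_z) = arctan(0.745/0.589) = 51.6°.
The horizontal component of n points toward azimuth atan2(n_x, n_y) = 100°, the dip direction.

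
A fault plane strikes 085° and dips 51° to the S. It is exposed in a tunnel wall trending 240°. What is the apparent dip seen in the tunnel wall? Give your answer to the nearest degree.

Angle between strike (085°) and section (240°): β = 25°.
tan α = tan 51° × sin 25° = 1.2349 × 0.4226 = 0.5219
α = arctan(0.5219) = 27.56°

28°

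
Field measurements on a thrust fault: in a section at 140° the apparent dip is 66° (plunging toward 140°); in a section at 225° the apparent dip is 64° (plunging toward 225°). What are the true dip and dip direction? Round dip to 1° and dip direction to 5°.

Represent each trace as a vector plunging at its apparent dip toward its trend (east-north-up frame): v₁ = (0.261, -0.312, -0.914), v₂ = (-0.310, -0.310, -0.899).
n = v₁ × v₂ = (0.003, -0.518, 0.178) (taken with n_z > 0).
tan δ = √(n_x²+n_y²)/n_z = 0.518/0.178, so δ = 71.1°.
Dip direction = azimuth of (n_x, n_y) = atan2(0.003, -0.518) = 180°.

true dip 71°, dip direction 180°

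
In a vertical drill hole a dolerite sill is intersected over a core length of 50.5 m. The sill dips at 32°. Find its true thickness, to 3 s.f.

True thickness t = h · cos(dip) = 50.5 × cos 32°
t = 50.5 × 0.8480 = 42.826 m

42.8 m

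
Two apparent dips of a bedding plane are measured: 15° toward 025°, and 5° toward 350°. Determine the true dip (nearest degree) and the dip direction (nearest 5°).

Each apparent-dip line lies in the plane. As unit vectors (x east, y north, z up), v₁ plunges 15°→025° and v₂ plunges 5°→350°.
Cross product v₁ × v₂ gives the pole to the plane: n ∝ (0.178, 0.080, 0.552).
tan δ = √(n_x²+n_y²)/n_z = 0.195/0.552, so δ = 19.5°.
The horizontal component of n points toward azimuth atan2(n_x, n_y) = 66°, the dip direction.

true dip 19°, dip direction 065°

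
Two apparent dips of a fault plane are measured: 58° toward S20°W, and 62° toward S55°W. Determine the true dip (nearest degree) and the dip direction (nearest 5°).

true dip 62°, dip direction 230°

Each apparent-dip line lies in the plane. As unit vectors (x east, y north, z up), v₁ plunges 58°→S20°W and v₂ plunges 62°→S55°W.
The plane normal is n = v₁ × v₂ ∝ (-0.211, -0.166, 0.143).
tan δ = √(n_x²+n_y²)/n_z = 0.269/0.143, so δ = 62.0°.
Dip direction = azimuth of (n_x, n_y) = atan2(-0.211, -0.166) = 232°.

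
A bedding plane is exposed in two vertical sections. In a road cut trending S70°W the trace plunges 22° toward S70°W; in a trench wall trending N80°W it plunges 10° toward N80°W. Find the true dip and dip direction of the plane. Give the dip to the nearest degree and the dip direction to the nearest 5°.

true dip 28°, dip direction 210°

Represent each trace as a vector plunging at its apparent dip toward its trend (east-north-up frame): v₁ = (-0.871, -0.317, -0.375), v₂ = (-0.970, 0.171, -0.174).
The plane normal is n = v₁ × v₂ ∝ (-0.119, -0.212, 0.457).
tan δ = √(n_x²+n_y²)/n_z = 0.243/0.457, so δ = 28.0°.
Dip direction = atan2(-0.119, -0.212) = 209° (azimuth of n's horizontal projection).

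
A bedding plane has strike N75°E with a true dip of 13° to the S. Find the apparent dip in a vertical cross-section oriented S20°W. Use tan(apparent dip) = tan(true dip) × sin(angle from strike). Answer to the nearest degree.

The strike is N75°E and the section trends S20°W; the acute angle between them is β = 55°.
tan(apparent dip) = tan 13° · sin 55° = 0.1891
apparent dip = arctan 0.1891 = 10.71°

11°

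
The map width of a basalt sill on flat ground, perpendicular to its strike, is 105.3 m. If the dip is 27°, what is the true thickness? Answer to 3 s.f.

True thickness t = w · sin(dip) = 105.3 × sin 27°
t = 105.3 × 0.4540 = 47.805 m

47.8 m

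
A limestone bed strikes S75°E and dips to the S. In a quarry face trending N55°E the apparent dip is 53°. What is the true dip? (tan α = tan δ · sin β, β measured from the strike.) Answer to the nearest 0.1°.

The section is 50° from the strike.
tan(true dip) = tan 53° / sin 50° = 1.7323
δ = arctan(1.7323) = 60.00°

60.0°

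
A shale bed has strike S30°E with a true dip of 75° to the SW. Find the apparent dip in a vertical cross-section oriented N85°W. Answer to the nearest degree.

The strike is S30°E and the section trends N85°W; the acute angle between them is β = 55°.
tan α = tan 75° × sin 55° = 3.7321 × 0.8192 = 3.0571
α = arctan(3.0571) = 71.89°

72°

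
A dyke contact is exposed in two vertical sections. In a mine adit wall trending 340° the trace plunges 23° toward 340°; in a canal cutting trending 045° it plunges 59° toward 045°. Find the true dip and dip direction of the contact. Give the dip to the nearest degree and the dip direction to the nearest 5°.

Represent each trace as a vector plunging at its apparent dip toward its trend (east-north-up frame): v₁ = (-0.315, 0.865, -0.391), v₂ = (0.364, 0.364, -0.857).
Cross product v₁ × v₂ gives the pole to the plane: n ∝ (0.599, 0.412, 0.430).
True dip = arccos(n_z / |n|) = arccos(0.5087) = 59.4°.
Dip direction = atan2(0.599, 0.412) = 55° (azimuth of n's horizontal projection).

true dip 59°, dip direction 055°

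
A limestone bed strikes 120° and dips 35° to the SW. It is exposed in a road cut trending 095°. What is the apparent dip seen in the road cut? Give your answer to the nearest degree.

16°

Angle between strike (120°) and section (095°): β = 25°.
tan α = tan 35° × sin 25° = 0.7002 × 0.4226 = 0.2959
α = arctan(0.2959) = 16.48°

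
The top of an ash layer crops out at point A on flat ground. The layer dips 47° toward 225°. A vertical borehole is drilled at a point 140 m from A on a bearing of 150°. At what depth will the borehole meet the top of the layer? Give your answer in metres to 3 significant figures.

38.9 m

The hole lies 75° from the dip direction, so the down-dip offset is 140 × cos 75° = 36.23 m.
Depth = down-dip offset × tan(dip) = 36.23 × tan 47° = 36.23 × 1.0724
Depth = 38.86 m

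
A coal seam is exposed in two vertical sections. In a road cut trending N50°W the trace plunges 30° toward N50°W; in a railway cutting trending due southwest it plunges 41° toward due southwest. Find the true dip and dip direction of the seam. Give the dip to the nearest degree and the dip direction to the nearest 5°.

Each apparent-dip line lies in the plane. As unit vectors (x east, y north, z up), v₁ plunges 30°→N50°W and v₂ plunges 41°→due southwest.
Cross product v₁ × v₂ gives the pole to the plane: n ∝ (-0.632, -0.168, 0.651).
Dip δ = arctan(|n_h|/n_z) = arctan(0.654/0.651) = 45.1°.
Dip direction = atan2(-0.632, -0.168) = 255° (azimuth of n's horizontal projection).

true dip 45°, dip direction 255°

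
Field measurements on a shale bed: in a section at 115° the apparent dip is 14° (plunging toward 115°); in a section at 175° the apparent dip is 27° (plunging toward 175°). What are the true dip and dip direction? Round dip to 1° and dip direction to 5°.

true dip 27°, dip direction 175°

The two traces are lines in the plane: v₁ = (sin 115°·cos 14°, cos 115°·cos 14°, −sin 14°), v₂ = (sin 175°·cos 27°, cos 175°·cos 27°, −sin 27°).
n = v₁ × v₂ = (0.029, -0.380, 0.749) (taken with n_z > 0).
Dip δ = arctan(|n_h|/n_z) = arctan(0.382/0.749) = 27.0°.
The horizontal component of n points toward azimuth atan2(n_x, n_y) = 176°, the dip direction.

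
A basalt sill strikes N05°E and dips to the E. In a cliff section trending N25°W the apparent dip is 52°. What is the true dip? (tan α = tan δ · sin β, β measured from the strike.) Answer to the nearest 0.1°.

68.7°

β = acute angle between strike N05°E and section N25°W = 30°.
tan(true dip) = tan 52° / sin 30° = 2.5599
true dip = arctan 2.5599 = 68.66°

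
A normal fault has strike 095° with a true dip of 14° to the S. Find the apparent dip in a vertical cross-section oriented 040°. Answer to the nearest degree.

Angle between strike (095°) and section (040°): β = 55°.
tan(apparent dip) = tan 14° · sin 55° = 0.2042
apparent dip = arctan 0.2042 = 11.54°

12°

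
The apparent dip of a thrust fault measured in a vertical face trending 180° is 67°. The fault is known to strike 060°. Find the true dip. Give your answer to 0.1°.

69.8°

The section is 60° from the strike.
tan δ = tan α / sin β = tan 67° / sin 60° = 2.3559 / 0.8660 = 2.7203
δ = arctan(2.7203) = 69.82°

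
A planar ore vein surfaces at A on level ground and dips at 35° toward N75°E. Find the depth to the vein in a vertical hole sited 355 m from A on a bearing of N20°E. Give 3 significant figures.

The hole lies 55° from the dip direction, so the down-dip offset is 355 × cos 55° = 203.62 m.
Depth = down-dip offset × tan(dip) = 203.62 × tan 35° = 203.62 × 0.7002
Depth = 142.58 m

143 m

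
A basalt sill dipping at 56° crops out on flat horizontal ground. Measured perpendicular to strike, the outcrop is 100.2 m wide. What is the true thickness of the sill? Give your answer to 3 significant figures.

83.1 m

True thickness t = w · sin(dip) = 100.2 × sin 56°
t = 100.2 × 0.8290 = 83.070 m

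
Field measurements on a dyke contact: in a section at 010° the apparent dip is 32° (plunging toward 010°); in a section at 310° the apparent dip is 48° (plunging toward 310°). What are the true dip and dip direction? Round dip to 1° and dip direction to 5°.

true dip 48°, dip direction 315°

Each apparent-dip line lies in the plane. As unit vectors (x east, y north, z up), v₁ plunges 32°→010° and v₂ plunges 48°→310°.
n = v₁ × v₂ = (-0.393, 0.381, 0.491) (taken with n_z > 0).
True dip = arccos(n_z / |n|) = arccos(0.6682) = 48.1°.
Dip direction = azimuth of (n_x, n_y) = atan2(-0.393, 0.381) = 314°.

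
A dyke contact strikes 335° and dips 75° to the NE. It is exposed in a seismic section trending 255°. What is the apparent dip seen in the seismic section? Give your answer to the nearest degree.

The section lies 80° from the strike.
tan(apparent dip) = tan 75° · sin 80° = 3.6754
apparent dip = arctan 3.6754 = 74.78°

75°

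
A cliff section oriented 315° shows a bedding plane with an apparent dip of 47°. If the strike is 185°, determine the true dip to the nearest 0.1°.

The section is 50° from the strike.
tan(true dip) = tan 47° / sin 50° = 1.3999
δ = arctan(1.3999) = 54.46°

54.5°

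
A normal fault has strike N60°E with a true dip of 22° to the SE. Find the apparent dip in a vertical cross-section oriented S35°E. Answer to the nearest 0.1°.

21.9°

Angle between strike (N60°E) and section (S35°E): β = 85°.
tan α = tan 22° × sin 85° = 0.4040 × 0.9962 = 0.4025
α = arctan(0.4025) = 21.92°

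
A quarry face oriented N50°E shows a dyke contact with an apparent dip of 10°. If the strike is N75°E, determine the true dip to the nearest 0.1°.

22.6°

The section is 25° from the strike.
tan δ = tan α / sin β = tan 10° / sin 25° = 0.1763 / 0.4226 = 0.4172
δ = arctan(0.4172) = 22.65°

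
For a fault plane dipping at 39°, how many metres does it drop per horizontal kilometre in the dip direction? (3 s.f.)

drop per km = 1000 × tan 39° = 1000 × 0.8098

810 m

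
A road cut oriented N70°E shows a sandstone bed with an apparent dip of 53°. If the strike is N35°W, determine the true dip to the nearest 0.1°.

The section is 75° from the strike.
tan δ = tan α / sin β = tan 53° / sin 75° = 1.3270 / 0.9659 = 1.3739
true dip = arctan 1.3739 = 53.95°

53.9°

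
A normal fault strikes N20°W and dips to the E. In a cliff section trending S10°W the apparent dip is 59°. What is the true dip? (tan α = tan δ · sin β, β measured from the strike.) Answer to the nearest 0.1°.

73.3°

β = acute angle between strike N20°W and section S10°W = 30°.
tan δ = tan α / sin β = tan 59° / sin 30° = 1.6643 / 0.5000 = 3.3286
δ = arctan(3.3286) = 73.28°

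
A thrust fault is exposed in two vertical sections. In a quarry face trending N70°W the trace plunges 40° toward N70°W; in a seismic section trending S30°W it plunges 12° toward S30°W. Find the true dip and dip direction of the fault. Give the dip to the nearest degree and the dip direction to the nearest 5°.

Represent each trace as a vector plunging at its apparent dip toward its trend (east-north-up frame): v₁ = (-0.720, 0.262, -0.643), v₂ = (-0.489, -0.847, -0.208).
n = v₁ × v₂ = (-0.599, 0.165, 0.738) (taken with n_z > 0).
tan δ = √(n_x²+n_y²)/n_z = 0.621/0.738, so δ = 40.1°.
The horizontal component of n points toward azimuth atan2(n_x, n_y) = 285°, the dip direction.

true dip 40°, dip direction 285°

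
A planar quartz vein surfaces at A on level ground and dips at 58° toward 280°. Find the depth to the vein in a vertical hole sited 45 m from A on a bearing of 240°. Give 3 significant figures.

55.2 m

The hole lies 40° from the dip direction, so the down-dip offset is 45 × cos 40° = 34.47 m.
Depth = down-dip offset × tan(dip) = 34.47 × tan 58° = 34.47 × 1.6003
Depth = 55.17 m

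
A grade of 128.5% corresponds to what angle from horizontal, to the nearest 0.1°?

tan θ = 128.5/100 = 1.2850
θ = arctan(1.2850) = 52.11°

52.1°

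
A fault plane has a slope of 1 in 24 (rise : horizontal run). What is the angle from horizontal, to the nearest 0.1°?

tan θ = 1/24 = 0.0417
θ = arctan(0.0417) = 2.39°

2.4°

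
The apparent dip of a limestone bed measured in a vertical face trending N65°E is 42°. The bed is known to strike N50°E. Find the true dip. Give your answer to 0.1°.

β = acute angle between strike N50°E and section N65°E = 15°.
tan δ = tan α / sin β = tan 42° / sin 15° = 0.9004 / 0.2588 = 3.4789
δ = arctan(3.4789) = 73.96°

74.0°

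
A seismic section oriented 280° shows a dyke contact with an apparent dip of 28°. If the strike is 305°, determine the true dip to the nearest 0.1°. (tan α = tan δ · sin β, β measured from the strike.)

51.5°

β = acute angle between strike 305° and section 280° = 25°.
tan(true dip) = tan 28° / sin 25° = 1.2581
true dip = arctan 1.2581 = 51.52°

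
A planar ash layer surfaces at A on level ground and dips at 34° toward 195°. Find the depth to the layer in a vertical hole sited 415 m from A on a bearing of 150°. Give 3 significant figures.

198 m

The hole lies 45° from the dip direction, so the down-dip offset is 415 × cos 45° = 293.45 m.
Depth = down-dip offset × tan(dip) = 293.45 × tan 34° = 293.45 × 0.6745
Depth = 197.93 m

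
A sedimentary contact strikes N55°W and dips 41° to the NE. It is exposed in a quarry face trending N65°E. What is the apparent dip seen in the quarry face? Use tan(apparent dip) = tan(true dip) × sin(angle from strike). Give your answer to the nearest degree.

The section lies 60° from the strike.
tan α = tan 41° × sin 60° = 0.8693 × 0.8660 = 0.7528
α = arctan(0.7528) = 36.97°

37°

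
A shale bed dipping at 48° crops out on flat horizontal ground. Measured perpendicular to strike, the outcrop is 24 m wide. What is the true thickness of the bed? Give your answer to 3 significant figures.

17.8 m

True thickness t = w · sin(dip) = 24 × sin 48°
t = 24 × 0.7431 = 17.835 m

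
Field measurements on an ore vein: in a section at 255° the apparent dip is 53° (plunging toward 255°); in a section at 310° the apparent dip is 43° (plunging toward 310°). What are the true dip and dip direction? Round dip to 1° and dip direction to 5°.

true dip 53°, dip direction 265°

The two traces are lines in the plane: v₁ = (sin 255°·cos 53°, cos 255°·cos 53°, −sin 53°), v₂ = (sin 310°·cos 43°, cos 310°·cos 43°, −sin 43°).
The plane normal is n = v₁ × v₂ ∝ (-0.482, -0.051, 0.361).
Dip δ = arctan(|n_h|/n_z) = arctan(0.484/0.361) = 53.3°.
Dip direction = atan2(-0.482, -0.051) = 264° (azimuth of n's horizontal projection).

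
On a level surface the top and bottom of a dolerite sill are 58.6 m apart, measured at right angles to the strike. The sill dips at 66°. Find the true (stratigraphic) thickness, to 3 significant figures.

True thickness t = w · sin(dip) = 58.6 × sin 66°
t = 58.6 × 0.9135 = 53.534 m

53.5 m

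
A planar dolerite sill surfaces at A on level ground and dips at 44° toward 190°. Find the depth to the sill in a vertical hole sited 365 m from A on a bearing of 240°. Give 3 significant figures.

The hole lies 50° from the dip direction, so the down-dip offset is 365 × cos 50° = 234.62 m.
Depth = down-dip offset × tan(dip) = 234.62 × tan 44° = 234.62 × 0.9657
Depth = 226.57 m

227 m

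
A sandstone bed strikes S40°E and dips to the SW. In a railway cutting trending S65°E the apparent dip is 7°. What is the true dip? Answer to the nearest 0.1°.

The section is 25° from the strike.
tan δ = tan α / sin β = tan 7° / sin 25° = 0.1228 / 0.4226 = 0.2905
true dip = arctan 0.2905 = 16.20°

16.2°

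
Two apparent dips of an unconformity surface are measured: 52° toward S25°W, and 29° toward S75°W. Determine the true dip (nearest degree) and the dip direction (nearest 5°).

true dip 53°, dip direction 190°

The two traces are lines in the plane: v₁ = (sin 205°·cos 52°, cos 205°·cos 52°, −sin 52°), v₂ = (sin 255°·cos 29°, cos 255°·cos 29°, −sin 29°).
Cross product v₁ × v₂ gives the pole to the plane: n ∝ (-0.092, -0.540, 0.412).
True dip = arccos(n_z / |n|) = arccos(0.6018) = 53.0°.
Dip direction = atan2(-0.092, -0.540) = 190° (azimuth of n's horizontal projection).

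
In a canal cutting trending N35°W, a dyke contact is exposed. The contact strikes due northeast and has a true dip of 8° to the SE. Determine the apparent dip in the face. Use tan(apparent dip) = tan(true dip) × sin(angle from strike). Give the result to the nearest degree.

8°

Angle between strike (due northeast) and section (N35°W): β = 80°.
tan(apparent dip) = tan 8° · sin 80° = 0.1384
apparent dip = arctan 0.1384 = 7.88°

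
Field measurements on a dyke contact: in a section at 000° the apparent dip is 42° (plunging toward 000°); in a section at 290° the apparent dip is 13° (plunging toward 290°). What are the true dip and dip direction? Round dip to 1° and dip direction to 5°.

true dip 42°, dip direction 005°

Each apparent-dip line lies in the plane. As unit vectors (x east, y north, z up), v₁ plunges 42°→000° and v₂ plunges 13°→290°.
Cross product v₁ × v₂ gives the pole to the plane: n ∝ (0.056, 0.613, 0.680).
Dip δ = arctan(|n_h|/n_z) = arctan(0.615/0.680) = 42.1°.
Dip direction = atan2(0.056, 0.613) = 5° (azimuth of n's horizontal projection).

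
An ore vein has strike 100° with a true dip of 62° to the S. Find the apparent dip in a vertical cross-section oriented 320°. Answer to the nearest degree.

50°

Angle between strike (100°) and section (320°): β = 40°.
tan α = tan 62° × sin 40° = 1.8807 × 0.6428 = 1.2089
α = arctan(1.2089) = 50.40°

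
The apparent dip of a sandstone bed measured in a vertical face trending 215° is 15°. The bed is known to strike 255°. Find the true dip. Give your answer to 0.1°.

β = acute angle between strike 255° and section 215° = 40°.
tan δ = tan α / sin β = tan 15° / sin 40° = 0.2679 / 0.6428 = 0.4169
δ = arctan(0.4169) = 22.63°

22.6°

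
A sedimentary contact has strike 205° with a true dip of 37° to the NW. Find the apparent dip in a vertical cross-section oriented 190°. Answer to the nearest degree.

11°

Angle between strike (205°) and section (190°): β = 15°.
tan(apparent dip) = tan 37° · sin 15° = 0.1950
α = arctan(0.1950) = 11.04°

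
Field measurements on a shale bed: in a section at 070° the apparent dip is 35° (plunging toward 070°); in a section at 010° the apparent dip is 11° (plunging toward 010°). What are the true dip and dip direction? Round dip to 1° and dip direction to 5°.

The two traces are lines in the plane: v₁ = (sin 70°·cos 35°, cos 70°·cos 35°, −sin 35°), v₂ = (sin 10°·cos 11°, cos 10°·cos 11°, −sin 11°).
Cross product v₁ × v₂ gives the pole to the plane: n ∝ (0.501, 0.049, 0.696).
True dip = arccos(n_z / |n|) = arccos(0.8104) = 35.9°.
Dip direction = azimuth of (n_x, n_y) = atan2(0.501, 0.049) = 84°.

true dip 36°, dip direction 085°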